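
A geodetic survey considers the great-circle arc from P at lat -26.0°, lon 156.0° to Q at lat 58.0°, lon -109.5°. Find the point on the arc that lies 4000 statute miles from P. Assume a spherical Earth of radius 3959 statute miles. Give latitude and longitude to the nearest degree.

Write both endpoints as unit vectors p₁, p₂ with components (cos φ cos λ, cos φ sin λ, sin φ).
The central angle between the endpoints is δ = arccos(p₁·p₂) ≈ 1.992 rad (114.2°). The total great-circle distance is δ·R ≈ 1.992 × 3959 ≈ 7887 mi, so the target fraction is f = 4000/7887 ≈ 0.507.
Interpolate at f ≈ 0.507 with slerp weights a = sin((1−f)δ)/sin δ ≈ 0.911, b = sin(fδ)/sin δ ≈ 0.928.
p = a·p₁ + b·p₂ ≈ (-0.912, -0.131, 0.388); φ = arcsin(p_z) ≈ 22.81°, λ = atan2(p_y, p_x) ≈ -171.86°.

≈ lat 23°, lon -172°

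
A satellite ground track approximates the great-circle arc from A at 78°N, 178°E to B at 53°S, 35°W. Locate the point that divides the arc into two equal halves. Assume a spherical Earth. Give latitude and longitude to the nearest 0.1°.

The haversine formula gives a central angle δ ≈ 2.660 rad (152.4°) between the endpoints.
Interpolate at f = 1/2 with slerp weights a = sin((1−f)δ)/sin δ ≈ 2.095, b = sin(fδ)/sin δ ≈ 2.095.
p = a·p₁ + b·p₂ ≈ (0.598, -0.708, 0.376); φ = arcsin(p_z) ≈ 22.10°, λ = atan2(p_y, p_x) ≈ -49.84°.

≈ 22.1°N, 49.8°W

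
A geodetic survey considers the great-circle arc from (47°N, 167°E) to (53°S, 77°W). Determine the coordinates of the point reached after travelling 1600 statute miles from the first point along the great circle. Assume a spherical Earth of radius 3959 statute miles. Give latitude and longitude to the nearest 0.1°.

Convert each endpoint to a unit vector on the sphere (x = cos φ cos λ, y = cos φ sin λ, z = sin φ).
The central angle between the endpoints is δ = arccos(p₁·p₂) ≈ 2.440 rad (139.8°). The total great-circle distance is δ·R ≈ 2.440 × 3959 ≈ 9661 mi, so the target fraction is f = 1600/9661 ≈ 0.166.
Interpolate at f ≈ 0.166 with slerp weights a = sin((1−f)δ)/sin δ ≈ 1.385, b = sin(fδ)/sin δ ≈ 0.609.
p = a·p₁ + b·p₂ ≈ (-0.838, -0.145, 0.526); φ = arcsin(p_z) ≈ 31.75°, λ = atan2(p_y, p_x) ≈ -170.19°.

≈ (31.8°N, 170.2°W)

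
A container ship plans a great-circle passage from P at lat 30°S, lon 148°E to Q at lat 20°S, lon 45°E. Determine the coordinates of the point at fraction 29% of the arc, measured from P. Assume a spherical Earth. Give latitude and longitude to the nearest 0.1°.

≈ lat 37.0°S, lon 117.4°E

From cos δ = sin φ₁ sin φ₂ + cos φ₁ cos φ₂ cos Δλ, the central angle is δ ≈ 1.583 rad (90.7°).
Interpolate at f = 0.29 with slerp weights a = sin((1−f)δ)/sin δ ≈ 0.902, b = sin(fδ)/sin δ ≈ 0.443.
p = a·p₁ + b·p₂ ≈ (-0.368, 0.708, -0.602); φ = arcsin(p_z) ≈ -37.05°, λ = atan2(p_y, p_x) ≈ 117.45°.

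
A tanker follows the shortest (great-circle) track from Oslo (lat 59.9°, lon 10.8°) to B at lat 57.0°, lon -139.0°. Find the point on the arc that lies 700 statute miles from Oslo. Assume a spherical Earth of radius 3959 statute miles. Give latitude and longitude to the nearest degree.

From cos δ = sin φ₁ sin φ₂ + cos φ₁ cos φ₂ cos Δλ, the central angle is δ ≈ 1.059 rad (60.7°). The total great-circle distance is δ·R ≈ 1.059 × 3959 ≈ 4194 mi, so the target fraction is f = 700/4194 ≈ 0.167.
Interpolate at f ≈ 0.167 with slerp weights a = sin((1−f)δ)/sin δ ≈ 0.886, b = sin(fδ)/sin δ ≈ 0.202.
p = a·p₁ + b·p₂ ≈ (0.353, 0.011, 0.935); φ = arcsin(p_z) ≈ 69.29°, λ = atan2(p_y, p_x) ≈ 1.81°.

≈ lat 69°, lon 2°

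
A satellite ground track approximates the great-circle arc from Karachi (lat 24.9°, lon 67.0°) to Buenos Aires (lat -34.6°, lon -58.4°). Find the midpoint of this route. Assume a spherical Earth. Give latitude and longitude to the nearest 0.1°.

≈ lat -10.4°, lon 9.7°

Convert each endpoint to a unit vector on the sphere (x = cos φ cos λ, y = cos φ sin λ, z = sin φ).
The central angle between the endpoints is δ = arccos(p₁·p₂) ≈ 2.307 rad (132.2°).
Interpolate at f = 1/2 with slerp weights a = sin((1−f)δ)/sin δ ≈ 1.234, b = sin(fδ)/sin δ ≈ 1.234.
p = a·p₁ + b·p₂ ≈ (0.969, 0.165, -0.181); φ = arcsin(p_z) ≈ -10.44°, λ = atan2(p_y, p_x) ≈ 9.67°.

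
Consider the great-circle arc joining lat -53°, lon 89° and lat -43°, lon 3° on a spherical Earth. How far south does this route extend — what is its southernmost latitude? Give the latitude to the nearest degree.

≈ -58°

The great circle lies in the plane with unit normal n̂ = (p₁ × p₂)/|p₁ × p₂|.
Here n̂_z ≈ -0.537; the vertex latitude is φ_max = arccos|n̂_z| ≈ 57.5°.
Check via Clairaut: cos φ_max = |cos φ₁| · sin C = cos(53.0°)·sin(116.9°) ≈ 0.537, again giving ≈ 57.5°.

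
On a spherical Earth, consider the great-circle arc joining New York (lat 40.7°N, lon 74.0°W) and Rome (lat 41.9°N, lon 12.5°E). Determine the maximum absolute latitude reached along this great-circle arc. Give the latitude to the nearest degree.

≈ 50°N

The great circle lies in the plane with unit normal n̂ = (p₁ × p₂)/|p₁ × p₂|.
Here n̂_z ≈ +0.638; the vertex latitude is φ_max = arccos|n̂_z| ≈ 50.4°.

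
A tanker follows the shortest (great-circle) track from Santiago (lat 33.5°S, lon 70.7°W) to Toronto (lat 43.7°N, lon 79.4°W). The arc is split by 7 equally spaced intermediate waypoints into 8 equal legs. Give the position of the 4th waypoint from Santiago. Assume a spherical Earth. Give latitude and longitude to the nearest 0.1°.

≈ lat 5.1°N, lon 74.7°W

From cos δ = sin φ₁ sin φ₂ + cos φ₁ cos φ₂ cos Δλ, the central angle is δ ≈ 1.355 rad (77.6°).
Interpolate at f = 4/8 with slerp weights a = sin((1−f)δ)/sin δ ≈ 0.642, b = sin(fδ)/sin δ ≈ 0.642.
p = a·p₁ + b·p₂ ≈ (0.262, -0.961, 0.089); φ = arcsin(p_z) ≈ 5.11°, λ = atan2(p_y, p_x) ≈ -74.74°.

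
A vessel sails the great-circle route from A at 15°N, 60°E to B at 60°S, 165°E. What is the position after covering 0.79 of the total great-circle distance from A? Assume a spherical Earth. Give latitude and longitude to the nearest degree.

≈ 55°S, 122°E

The haversine formula gives a central angle δ ≈ 1.927 rad (110.4°) between the endpoints.
Interpolate at f = 0.79 with slerp weights a = sin((1−f)δ)/sin δ ≈ 0.420, b = sin(fδ)/sin δ ≈ 1.066.
p = a·p₁ + b·p₂ ≈ (-0.312, 0.489, -0.814); φ = arcsin(p_z) ≈ -54.52°, λ = atan2(p_y, p_x) ≈ 122.50°.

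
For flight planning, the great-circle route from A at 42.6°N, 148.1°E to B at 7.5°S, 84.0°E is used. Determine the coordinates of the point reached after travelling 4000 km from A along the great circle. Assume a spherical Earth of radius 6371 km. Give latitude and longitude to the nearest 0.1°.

From cos δ = sin φ₁ sin φ₂ + cos φ₁ cos φ₂ cos Δλ, the central angle is δ ≈ 1.338 rad (76.7°). The total great-circle distance is δ·R ≈ 1.338 × 6371 ≈ 8526 km, so the target fraction is f = 4000/8526 ≈ 0.469.
Interpolate at f ≈ 0.469 with slerp weights a = sin((1−f)δ)/sin δ ≈ 0.670, b = sin(fδ)/sin δ ≈ 0.604.
p = a·p₁ + b·p₂ ≈ (-0.356, 0.856, 0.375); φ = arcsin(p_z) ≈ 22.02°, λ = atan2(p_y, p_x) ≈ 112.60°.

≈ 22.0°N, 112.6°E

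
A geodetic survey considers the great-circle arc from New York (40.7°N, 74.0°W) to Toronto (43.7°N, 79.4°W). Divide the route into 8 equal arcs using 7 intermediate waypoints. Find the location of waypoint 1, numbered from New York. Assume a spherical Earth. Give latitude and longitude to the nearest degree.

Write both endpoints as unit vectors p₁, p₂ with components (cos φ cos λ, cos φ sin λ, sin φ).
The central angle between the endpoints is δ = arccos(p₁·p₂) ≈ 0.087 rad (5.0°).
Interpolate at f = 1/8 with slerp weights a = sin((1−f)δ)/sin δ ≈ 0.875, b = sin(fδ)/sin δ ≈ 0.125.
p = a·p₁ + b·p₂ ≈ (0.200, -0.727, 0.657); φ = arcsin(p_z) ≈ 41.09°, λ = atan2(p_y, p_x) ≈ -74.65°.

≈ 41°N, 75°W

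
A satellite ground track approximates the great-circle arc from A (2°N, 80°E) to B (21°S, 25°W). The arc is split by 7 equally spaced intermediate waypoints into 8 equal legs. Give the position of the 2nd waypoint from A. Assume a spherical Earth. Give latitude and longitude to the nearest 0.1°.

≈ (7.4°S, 55.5°E)

The haversine formula gives a central angle δ ≈ 1.828 rad (104.7°) between the endpoints.
Interpolate at f = 2/8 with slerp weights a = sin((1−f)δ)/sin δ ≈ 1.013, b = sin(fδ)/sin δ ≈ 0.456.
p = a·p₁ + b·p₂ ≈ (0.562, 0.817, -0.128); φ = arcsin(p_z) ≈ -7.36°, λ = atan2(p_y, p_x) ≈ 55.50°.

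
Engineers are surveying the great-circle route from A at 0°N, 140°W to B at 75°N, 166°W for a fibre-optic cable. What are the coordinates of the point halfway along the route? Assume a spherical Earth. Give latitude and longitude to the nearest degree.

Convert each endpoint to a unit vector on the sphere (x = cos φ cos λ, y = cos φ sin λ, z = sin φ).
The central angle between the endpoints is δ = arccos(p₁·p₂) ≈ 1.336 rad (76.5°).
Interpolate at f = 1/2 with slerp weights a = sin((1−f)δ)/sin δ ≈ 0.637, b = sin(fδ)/sin δ ≈ 0.637.
p = a·p₁ + b·p₂ ≈ (-0.648, -0.449, 0.615); φ = arcsin(p_z) ≈ 37.97°, λ = atan2(p_y, p_x) ≈ -145.26°.

≈ 38°N, 145°W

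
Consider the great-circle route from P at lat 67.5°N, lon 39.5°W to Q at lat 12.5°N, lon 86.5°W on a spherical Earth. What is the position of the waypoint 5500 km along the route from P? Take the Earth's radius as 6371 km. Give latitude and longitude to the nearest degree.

≈ lat 25°N, lon 82°W

Convert each endpoint to a unit vector on the sphere (x = cos φ cos λ, y = cos φ sin λ, z = sin φ).
The central angle between the endpoints is δ = arccos(p₁·p₂) ≈ 1.099 rad (63.0°). The total great-circle distance is δ·R ≈ 1.099 × 6371 ≈ 7000 km, so the target fraction is f = 5500/7000 ≈ 0.786.
Interpolate at f ≈ 0.786 with slerp weights a = sin((1−f)δ)/sin δ ≈ 0.262, b = sin(fδ)/sin δ ≈ 0.853.
p = a·p₁ + b·p₂ ≈ (0.128, -0.895, 0.427); φ = arcsin(p_z) ≈ 25.25°, λ = atan2(p_y, p_x) ≈ -81.85°.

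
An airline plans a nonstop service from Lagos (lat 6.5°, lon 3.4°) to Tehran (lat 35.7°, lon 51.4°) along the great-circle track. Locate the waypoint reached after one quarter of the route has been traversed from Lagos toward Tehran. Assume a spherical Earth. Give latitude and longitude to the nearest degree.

≈ lat 15°, lon 14°

Write both endpoints as unit vectors p₁, p₂ with components (cos φ cos λ, cos φ sin λ, sin φ).
The central angle between the endpoints is δ = arccos(p₁·p₂) ≈ 0.920 rad (52.7°).
Interpolate at f = 1/4 with slerp weights a = sin((1−f)δ)/sin δ ≈ 0.800, b = sin(fδ)/sin δ ≈ 0.287.
p = a·p₁ + b·p₂ ≈ (0.939, 0.229, 0.258); φ = arcsin(p_z) ≈ 14.94°, λ = atan2(p_y, p_x) ≈ 13.71°.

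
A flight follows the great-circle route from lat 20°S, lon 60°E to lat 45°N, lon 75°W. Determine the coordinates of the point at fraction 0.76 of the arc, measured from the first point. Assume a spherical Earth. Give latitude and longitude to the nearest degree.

≈ lat 46°N, lon 28°W

From cos δ = sin φ₁ sin φ₂ + cos φ₁ cos φ₂ cos Δλ, the central angle is δ ≈ 2.363 rad (135.4°).
Interpolate at f = 0.76 with slerp weights a = sin((1−f)δ)/sin δ ≈ 0.765, b = sin(fδ)/sin δ ≈ 1.388.
p = a·p₁ + b·p₂ ≈ (0.613, -0.326, 0.720); φ = arcsin(p_z) ≈ 46.03°, λ = atan2(p_y, p_x) ≈ -27.96°.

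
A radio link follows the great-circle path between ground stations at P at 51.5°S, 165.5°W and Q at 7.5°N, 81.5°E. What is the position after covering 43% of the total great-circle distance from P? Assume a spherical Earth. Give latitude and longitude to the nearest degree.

≈ 40°S, 126°E

Convert each endpoint to a unit vector on the sphere (x = cos φ cos λ, y = cos φ sin λ, z = sin φ).
The central angle between the endpoints is δ = arccos(p₁·p₂) ≈ 1.921 rad (110.1°).
Interpolate at f = 0.43 with slerp weights a = sin((1−f)δ)/sin δ ≈ 0.946, b = sin(fδ)/sin δ ≈ 0.783.
p = a·p₁ + b·p₂ ≈ (-0.456, 0.620, -0.639); φ = arcsin(p_z) ≈ -39.68°, λ = atan2(p_y, p_x) ≈ 126.31°.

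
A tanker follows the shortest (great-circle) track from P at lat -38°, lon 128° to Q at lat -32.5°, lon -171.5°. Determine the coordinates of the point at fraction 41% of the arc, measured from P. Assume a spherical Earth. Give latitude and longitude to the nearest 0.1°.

The haversine formula gives a central angle δ ≈ 0.853 rad (48.8°) between the endpoints.
Interpolate at f = 0.41 with slerp weights a = sin((1−f)δ)/sin δ ≈ 0.640, b = sin(fδ)/sin δ ≈ 0.455.
p = a·p₁ + b·p₂ ≈ (-0.690, 0.341, -0.639); φ = arcsin(p_z) ≈ -39.68°, λ = atan2(p_y, p_x) ≈ 153.71°.

≈ lat -39.7°, lon 153.7°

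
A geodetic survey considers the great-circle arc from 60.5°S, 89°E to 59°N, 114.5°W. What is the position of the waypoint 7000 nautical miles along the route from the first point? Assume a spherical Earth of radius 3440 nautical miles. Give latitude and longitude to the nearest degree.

The haversine formula gives a central angle δ ≈ 2.934 rad (168.1°) between the endpoints. The total great-circle distance is δ·R ≈ 2.934 × 3440 ≈ 10095 nmi, so the target fraction is f = 7000/10095 ≈ 0.693.
Interpolate at f ≈ 0.693 with slerp weights a = sin((1−f)δ)/sin δ ≈ 3.807, b = sin(fδ)/sin δ ≈ 4.348.
p = a·p₁ + b·p₂ ≈ (-0.896, -0.163, 0.413); φ = arcsin(p_z) ≈ 24.40°, λ = atan2(p_y, p_x) ≈ -169.68°.

≈ 24°N, 170°W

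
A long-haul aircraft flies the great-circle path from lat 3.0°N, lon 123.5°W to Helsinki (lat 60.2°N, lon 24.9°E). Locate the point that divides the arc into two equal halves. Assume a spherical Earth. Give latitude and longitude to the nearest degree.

Convert each endpoint to a unit vector on the sphere (x = cos φ cos λ, y = cos φ sin λ, z = sin φ).
The central angle between the endpoints is δ = arccos(p₁·p₂) ≈ 1.958 rad (112.2°).
Interpolate at f = 1/2 with slerp weights a = sin((1−f)δ)/sin δ ≈ 0.896, b = sin(fδ)/sin δ ≈ 0.896.
p = a·p₁ + b·p₂ ≈ (-0.090, -0.559, 0.824); φ = arcsin(p_z) ≈ 55.54°, λ = atan2(p_y, p_x) ≈ -99.15°.

≈ lat 56°N, lon 99°W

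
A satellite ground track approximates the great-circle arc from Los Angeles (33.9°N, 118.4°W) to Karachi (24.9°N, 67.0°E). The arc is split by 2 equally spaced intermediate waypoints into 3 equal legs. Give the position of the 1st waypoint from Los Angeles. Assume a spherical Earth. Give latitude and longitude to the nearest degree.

The haversine formula gives a central angle δ ≈ 2.111 rad (121.0°) between the endpoints.
Interpolate at f = 1/3 with slerp weights a = sin((1−f)δ)/sin δ ≈ 1.151, b = sin(fδ)/sin δ ≈ 0.755.
p = a·p₁ + b·p₂ ≈ (-0.187, -0.210, 0.960); φ = arcsin(p_z) ≈ 73.67°, λ = atan2(p_y, p_x) ≈ -131.65°.

≈ (74°N, 132°W)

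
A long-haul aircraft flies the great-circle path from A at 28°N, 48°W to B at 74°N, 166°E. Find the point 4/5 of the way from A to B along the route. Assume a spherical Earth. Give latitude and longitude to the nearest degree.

≈ 82°N, 125°W

From cos δ = sin φ₁ sin φ₂ + cos φ₁ cos φ₂ cos Δλ, the central angle is δ ≈ 1.319 rad (75.6°).
Interpolate at f = 4/5 with slerp weights a = sin((1−f)δ)/sin δ ≈ 0.269, b = sin(fδ)/sin δ ≈ 0.898.
p = a·p₁ + b·p₂ ≈ (-0.081, -0.117, 0.990); φ = arcsin(p_z) ≈ 81.83°, λ = atan2(p_y, p_x) ≈ -124.82°.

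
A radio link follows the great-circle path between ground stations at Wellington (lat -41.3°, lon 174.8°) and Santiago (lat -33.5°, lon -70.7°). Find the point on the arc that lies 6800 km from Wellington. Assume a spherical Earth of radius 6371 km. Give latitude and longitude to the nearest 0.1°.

≈ lat -48.1°, lon -94.2°

The haversine formula gives a central angle δ ≈ 1.466 rad (84.0°) between the endpoints. The total great-circle distance is δ·R ≈ 1.466 × 6371 ≈ 9341 km, so the target fraction is f = 6800/9341 ≈ 0.728.
Interpolate at f ≈ 0.728 with slerp weights a = sin((1−f)δ)/sin δ ≈ 0.390, b = sin(fδ)/sin δ ≈ 0.881.
p = a·p₁ + b·p₂ ≈ (-0.049, -0.667, -0.744); φ = arcsin(p_z) ≈ -48.06°, λ = atan2(p_y, p_x) ≈ -94.24°.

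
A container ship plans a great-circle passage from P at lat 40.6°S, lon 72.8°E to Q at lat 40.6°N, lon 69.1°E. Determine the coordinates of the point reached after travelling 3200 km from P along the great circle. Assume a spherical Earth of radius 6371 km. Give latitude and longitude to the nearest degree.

≈ lat 12°S, lon 71°E

From cos δ = sin φ₁ sin φ₂ + cos φ₁ cos φ₂ cos Δλ, the central angle is δ ≈ 1.418 rad (81.3°). The total great-circle distance is δ·R ≈ 1.418 × 6371 ≈ 9037 km, so the target fraction is f = 3200/9037 ≈ 0.354.
Interpolate at f ≈ 0.354 with slerp weights a = sin((1−f)δ)/sin δ ≈ 0.803, b = sin(fδ)/sin δ ≈ 0.487.
p = a·p₁ + b·p₂ ≈ (0.312, 0.928, -0.205); φ = arcsin(p_z) ≈ -11.85°, λ = atan2(p_y, p_x) ≈ 71.40°.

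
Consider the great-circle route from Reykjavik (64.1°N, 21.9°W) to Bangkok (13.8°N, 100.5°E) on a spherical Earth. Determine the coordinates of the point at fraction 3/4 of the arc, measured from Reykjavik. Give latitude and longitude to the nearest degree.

Convert each endpoint to a unit vector on the sphere (x = cos φ cos λ, y = cos φ sin λ, z = sin φ).
The central angle between the endpoints is δ = arccos(p₁·p₂) ≈ 1.584 rad (90.7°).
Interpolate at f = 3/4 with slerp weights a = sin((1−f)δ)/sin δ ≈ 0.386, b = sin(fδ)/sin δ ≈ 0.928.
p = a·p₁ + b·p₂ ≈ (-0.008, 0.823, 0.568); φ = arcsin(p_z) ≈ 34.62°, λ = atan2(p_y, p_x) ≈ 90.55°.

≈ 35°N, 91°E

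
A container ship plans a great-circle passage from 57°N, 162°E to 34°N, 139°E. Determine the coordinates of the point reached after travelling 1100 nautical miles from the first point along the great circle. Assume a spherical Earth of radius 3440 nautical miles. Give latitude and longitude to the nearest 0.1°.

≈ 42.3°N, 144.8°E

Convert each endpoint to a unit vector on the sphere (x = cos φ cos λ, y = cos φ sin λ, z = sin φ).
The central angle between the endpoints is δ = arccos(p₁·p₂) ≈ 0.485 rad (27.8°). The total great-circle distance is δ·R ≈ 0.485 × 3440 ≈ 1669 nmi, so the target fraction is f = 1100/1669 ≈ 0.659.
Interpolate at f ≈ 0.659 with slerp weights a = sin((1−f)δ)/sin δ ≈ 0.353, b = sin(fδ)/sin δ ≈ 0.674.
p = a·p₁ + b·p₂ ≈ (-0.605, 0.426, 0.673); φ = arcsin(p_z) ≈ 42.30°, λ = atan2(p_y, p_x) ≈ 144.83°.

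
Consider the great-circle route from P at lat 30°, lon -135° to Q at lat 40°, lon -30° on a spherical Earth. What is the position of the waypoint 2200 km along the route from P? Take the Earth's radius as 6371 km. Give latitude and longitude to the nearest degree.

≈ lat 42°, lon -115°

From cos δ = sin φ₁ sin φ₂ + cos φ₁ cos φ₂ cos Δλ, the central angle is δ ≈ 1.421 rad (81.4°). The total great-circle distance is δ·R ≈ 1.421 × 6371 ≈ 9050 km, so the target fraction is f = 2200/9050 ≈ 0.243.
Interpolate at f ≈ 0.243 with slerp weights a = sin((1−f)δ)/sin δ ≈ 0.890, b = sin(fδ)/sin δ ≈ 0.342.
p = a·p₁ + b·p₂ ≈ (-0.318, -0.676, 0.665); φ = arcsin(p_z) ≈ 41.68°, λ = atan2(p_y, p_x) ≈ -115.17°.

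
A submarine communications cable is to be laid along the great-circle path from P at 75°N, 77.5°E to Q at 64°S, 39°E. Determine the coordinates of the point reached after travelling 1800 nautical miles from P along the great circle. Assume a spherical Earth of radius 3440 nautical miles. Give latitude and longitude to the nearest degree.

≈ 46°N, 59°E

Convert each endpoint to a unit vector on the sphere (x = cos φ cos λ, y = cos φ sin λ, z = sin φ).
The central angle between the endpoints is δ = arccos(p₁·p₂) ≈ 2.464 rad (141.2°). The total great-circle distance is δ·R ≈ 2.464 × 3440 ≈ 8478 nmi, so the target fraction is f = 1800/8478 ≈ 0.212.
Interpolate at f ≈ 0.212 with slerp weights a = sin((1−f)δ)/sin δ ≈ 1.488, b = sin(fδ)/sin δ ≈ 0.798.
p = a·p₁ + b·p₂ ≈ (0.355, 0.596, 0.720); φ = arcsin(p_z) ≈ 46.08°, λ = atan2(p_y, p_x) ≈ 59.22°.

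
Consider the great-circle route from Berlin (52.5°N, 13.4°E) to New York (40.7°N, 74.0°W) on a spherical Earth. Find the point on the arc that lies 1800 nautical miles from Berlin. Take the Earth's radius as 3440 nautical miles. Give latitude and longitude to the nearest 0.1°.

≈ 55.1°N, 38.4°W

Write both endpoints as unit vectors p₁, p₂ with components (cos φ cos λ, cos φ sin λ, sin φ).
The central angle between the endpoints is δ = arccos(p₁·p₂) ≈ 1.002 rad (57.4°). The total great-circle distance is δ·R ≈ 1.002 × 3440 ≈ 3448 nmi, so the target fraction is f = 1800/3448 ≈ 0.522.
Interpolate at f ≈ 0.522 with slerp weights a = sin((1−f)δ)/sin δ ≈ 0.547, b = sin(fδ)/sin δ ≈ 0.593.
p = a·p₁ + b·p₂ ≈ (0.448, -0.355, 0.821); φ = arcsin(p_z) ≈ 55.15°, λ = atan2(p_y, p_x) ≈ -38.40°.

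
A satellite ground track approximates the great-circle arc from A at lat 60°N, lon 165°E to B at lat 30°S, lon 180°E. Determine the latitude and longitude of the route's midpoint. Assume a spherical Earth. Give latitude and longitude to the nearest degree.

Convert each endpoint to a unit vector on the sphere (x = cos φ cos λ, y = cos φ sin λ, z = sin φ).
The central angle between the endpoints is δ = arccos(p₁·p₂) ≈ 1.586 rad (90.8°).
Interpolate at f = 1/2 with slerp weights a = sin((1−f)δ)/sin δ ≈ 0.712, b = sin(fδ)/sin δ ≈ 0.712.
p = a·p₁ + b·p₂ ≈ (-0.961, 0.092, 0.261); φ = arcsin(p_z) ≈ 15.11°, λ = atan2(p_y, p_x) ≈ 174.52°.

≈ lat 15°N, lon 175°E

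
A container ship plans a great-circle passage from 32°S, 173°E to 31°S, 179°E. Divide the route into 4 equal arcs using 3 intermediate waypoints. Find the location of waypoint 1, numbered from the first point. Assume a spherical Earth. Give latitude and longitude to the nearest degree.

≈ 32°S, 175°E

The haversine formula gives a central angle δ ≈ 0.091 rad (5.2°) between the endpoints.
Interpolate at f = 1/4 with slerp weights a = sin((1−f)δ)/sin δ ≈ 0.750, b = sin(fδ)/sin δ ≈ 0.250.
p = a·p₁ + b·p₂ ≈ (-0.846, 0.081, -0.527); φ = arcsin(p_z) ≈ -31.78°, λ = atan2(p_y, p_x) ≈ 174.51°.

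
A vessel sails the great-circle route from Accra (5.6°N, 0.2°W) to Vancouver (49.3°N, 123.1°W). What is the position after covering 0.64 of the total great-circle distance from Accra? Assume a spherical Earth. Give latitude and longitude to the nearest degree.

From cos δ = sin φ₁ sin φ₂ + cos φ₁ cos φ₂ cos Δλ, the central angle is δ ≈ 1.853 rad (106.2°).
Interpolate at f = 0.64 with slerp weights a = sin((1−f)δ)/sin δ ≈ 0.644, b = sin(fδ)/sin δ ≈ 0.965.
p = a·p₁ + b·p₂ ≈ (0.297, -0.529, 0.795); φ = arcsin(p_z) ≈ 52.61°, λ = atan2(p_y, p_x) ≈ -60.67°.

≈ 53°N, 61°W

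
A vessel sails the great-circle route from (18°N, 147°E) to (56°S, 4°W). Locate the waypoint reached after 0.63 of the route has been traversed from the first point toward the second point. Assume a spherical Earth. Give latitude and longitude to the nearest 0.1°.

Write both endpoints as unit vectors p₁, p₂ with components (cos φ cos λ, cos φ sin λ, sin φ).
The central angle between the endpoints is δ = arccos(p₁·p₂) ≈ 2.377 rad (136.2°).
Interpolate at f = 0.63 with slerp weights a = sin((1−f)δ)/sin δ ≈ 1.112, b = sin(fδ)/sin δ ≈ 1.440.
p = a·p₁ + b·p₂ ≈ (-0.084, 0.520, -0.850); φ = arcsin(p_z) ≈ -58.22°, λ = atan2(p_y, p_x) ≈ 99.16°.

≈ (58.2°S, 99.2°E)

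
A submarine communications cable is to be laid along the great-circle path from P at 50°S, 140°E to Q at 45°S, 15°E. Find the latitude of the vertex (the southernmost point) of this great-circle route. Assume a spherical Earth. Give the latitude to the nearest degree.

≈ 67°S

The great circle lies in the plane with unit normal n̂ = (p₁ × p₂)/|p₁ × p₂|.
Here n̂_z ≈ -0.388; the vertex latitude is φ_max = arccos|n̂_z| ≈ 67.2°.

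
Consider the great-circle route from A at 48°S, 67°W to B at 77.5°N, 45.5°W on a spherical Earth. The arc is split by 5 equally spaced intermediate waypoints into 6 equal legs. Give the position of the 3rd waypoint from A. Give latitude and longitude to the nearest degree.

Convert each endpoint to a unit vector on the sphere (x = cos φ cos λ, y = cos φ sin λ, z = sin φ).
The central angle between the endpoints is δ = arccos(p₁·p₂) ≈ 2.203 rad (126.2°).
Interpolate at f = 3/6 with slerp weights a = sin((1−f)δ)/sin δ ≈ 1.105, b = sin(fδ)/sin δ ≈ 1.105.
p = a·p₁ + b·p₂ ≈ (0.457, -0.851, 0.258); φ = arcsin(p_z) ≈ 14.93°, λ = atan2(p_y, p_x) ≈ -61.79°.

≈ 15°N, 62°W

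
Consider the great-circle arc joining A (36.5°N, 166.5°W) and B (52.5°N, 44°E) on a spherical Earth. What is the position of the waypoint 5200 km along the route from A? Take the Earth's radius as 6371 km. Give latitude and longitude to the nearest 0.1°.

Write both endpoints as unit vectors p₁, p₂ with components (cos φ cos λ, cos φ sin λ, sin φ).
The central angle between the endpoints is δ = arccos(p₁·p₂) ≈ 1.521 rad (87.1°). The total great-circle distance is δ·R ≈ 1.521 × 6371 ≈ 9687 km, so the target fraction is f = 5200/9687 ≈ 0.537.
Interpolate at f ≈ 0.537 with slerp weights a = sin((1−f)δ)/sin δ ≈ 0.648, b = sin(fδ)/sin δ ≈ 0.729.
p = a·p₁ + b·p₂ ≈ (-0.187, 0.187, 0.964); φ = arcsin(p_z) ≈ 74.66°, λ = atan2(p_y, p_x) ≈ 135.08°.

≈ (74.7°N, 135.1°E)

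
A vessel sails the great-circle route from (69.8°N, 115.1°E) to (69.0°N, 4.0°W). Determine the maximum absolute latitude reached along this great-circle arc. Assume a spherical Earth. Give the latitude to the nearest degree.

≈ 79°N

The great circle lies in the plane with unit normal n̂ = (p₁ × p₂)/|p₁ × p₂|.
Here n̂_z ≈ -0.187; the vertex latitude is φ_max = arccos|n̂_z| ≈ 79.2°.
Check via Clairaut: cos φ_max = |cos φ₁| · sin C = cos(69.8°)·sin(32.8°) ≈ 0.187, again giving ≈ 79.2°.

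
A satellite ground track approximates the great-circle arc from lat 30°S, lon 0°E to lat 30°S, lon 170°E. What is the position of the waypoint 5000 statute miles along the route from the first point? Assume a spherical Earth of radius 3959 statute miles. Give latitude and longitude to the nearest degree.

≈ lat 75°S, lon 142°E

Write both endpoints as unit vectors p₁, p₂ with components (cos φ cos λ, cos φ sin λ, sin φ).
The central angle between the endpoints is δ = arccos(p₁·p₂) ≈ 2.081 rad (119.2°). The total great-circle distance is δ·R ≈ 2.081 × 3959 ≈ 8240 mi, so the target fraction is f = 5000/8240 ≈ 0.607.
Interpolate at f ≈ 0.607 with slerp weights a = sin((1−f)δ)/sin δ ≈ 0.837, b = sin(fδ)/sin δ ≈ 1.092.
p = a·p₁ + b·p₂ ≈ (-0.207, 0.164, -0.964); φ = arcsin(p_z) ≈ -74.68°, λ = atan2(p_y, p_x) ≈ 141.56°.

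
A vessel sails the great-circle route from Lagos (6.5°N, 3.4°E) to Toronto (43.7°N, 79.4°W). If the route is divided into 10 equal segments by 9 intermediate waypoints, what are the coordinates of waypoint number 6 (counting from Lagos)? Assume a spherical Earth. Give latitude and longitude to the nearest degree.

≈ (36°N, 38°W)

The haversine formula gives a central angle δ ≈ 1.402 rad (80.3°) between the endpoints.
Interpolate at f = 6/10 with slerp weights a = sin((1−f)δ)/sin δ ≈ 0.539, b = sin(fδ)/sin δ ≈ 0.756.
p = a·p₁ + b·p₂ ≈ (0.636, -0.506, 0.583); φ = arcsin(p_z) ≈ 35.69°, λ = atan2(p_y, p_x) ≈ -38.50°.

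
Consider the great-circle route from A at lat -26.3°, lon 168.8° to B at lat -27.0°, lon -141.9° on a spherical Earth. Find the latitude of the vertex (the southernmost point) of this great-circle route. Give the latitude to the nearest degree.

≈ -29°

The great circle lies in the plane with unit normal n̂ = (p₁ × p₂)/|p₁ × p₂|.
Here n̂_z ≈ +0.875; the vertex latitude is φ_max = arccos|n̂_z| ≈ 28.9°.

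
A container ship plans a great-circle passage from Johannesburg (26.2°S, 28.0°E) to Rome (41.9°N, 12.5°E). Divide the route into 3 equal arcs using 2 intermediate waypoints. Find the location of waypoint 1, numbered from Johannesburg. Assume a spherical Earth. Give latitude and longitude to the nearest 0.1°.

From cos δ = sin φ₁ sin φ₂ + cos φ₁ cos φ₂ cos Δλ, the central angle is δ ≈ 1.215 rad (69.6°).
Interpolate at f = 1/3 with slerp weights a = sin((1−f)δ)/sin δ ≈ 0.773, b = sin(fδ)/sin δ ≈ 0.420.
p = a·p₁ + b·p₂ ≈ (0.917, 0.393, -0.060); φ = arcsin(p_z) ≈ -3.46°, λ = atan2(p_y, p_x) ≈ 23.20°.

≈ 3.5°S, 23.2°E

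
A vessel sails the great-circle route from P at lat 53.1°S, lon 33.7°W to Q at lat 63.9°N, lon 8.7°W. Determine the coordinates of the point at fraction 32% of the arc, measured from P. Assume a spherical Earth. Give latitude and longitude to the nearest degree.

Write both endpoints as unit vectors p₁, p₂ with components (cos φ cos λ, cos φ sin λ, sin φ).
The central angle between the endpoints is δ = arccos(p₁·p₂) ≈ 2.070 rad (118.6°).
Interpolate at f = 0.32 with slerp weights a = sin((1−f)δ)/sin δ ≈ 1.124, b = sin(fδ)/sin δ ≈ 0.701.
p = a·p₁ + b·p₂ ≈ (0.866, -0.421, -0.270); φ = arcsin(p_z) ≈ -15.64°, λ = atan2(p_y, p_x) ≈ -25.93°.

≈ lat 16°S, lon 26°W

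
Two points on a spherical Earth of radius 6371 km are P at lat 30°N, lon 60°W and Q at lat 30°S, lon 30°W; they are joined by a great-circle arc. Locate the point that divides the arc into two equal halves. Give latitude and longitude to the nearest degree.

Write both endpoints as unit vectors p₁, p₂ with components (cos φ cos λ, cos φ sin λ, sin φ).
The central angle between the endpoints is δ = arccos(p₁·p₂) ≈ 1.160 rad (66.5°).
Interpolate at f = 1/2 with slerp weights a = sin((1−f)δ)/sin δ ≈ 0.598, b = sin(fδ)/sin δ ≈ 0.598.
p = a·p₁ + b·p₂ ≈ (0.707, -0.707, 0.000); φ = arcsin(p_z) ≈ 0.00°, λ = atan2(p_y, p_x) ≈ -45.00°.

≈ lat 0°N, lon 45°W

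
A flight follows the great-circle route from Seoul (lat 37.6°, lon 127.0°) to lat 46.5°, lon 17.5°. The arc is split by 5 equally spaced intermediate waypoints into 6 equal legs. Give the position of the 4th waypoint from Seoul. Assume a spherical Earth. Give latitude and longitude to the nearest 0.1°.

≈ lat 57.3°, lon 54.7°

Convert each endpoint to a unit vector on the sphere (x = cos φ cos λ, y = cos φ sin λ, z = sin φ).
The central angle between the endpoints is δ = arccos(p₁·p₂) ≈ 1.307 rad (74.9°).
Interpolate at f = 4/6 with slerp weights a = sin((1−f)δ)/sin δ ≈ 0.437, b = sin(fδ)/sin δ ≈ 0.793.
p = a·p₁ + b·p₂ ≈ (0.312, 0.441, 0.842); φ = arcsin(p_z) ≈ 57.32°, λ = atan2(p_y, p_x) ≈ 54.71°.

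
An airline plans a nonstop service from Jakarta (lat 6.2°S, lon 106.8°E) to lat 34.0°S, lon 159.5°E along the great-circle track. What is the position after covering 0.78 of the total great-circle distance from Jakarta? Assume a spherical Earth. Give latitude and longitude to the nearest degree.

≈ lat 30°S, lon 146°E

Write both endpoints as unit vectors p₁, p₂ with components (cos φ cos λ, cos φ sin λ, sin φ).
The central angle between the endpoints is δ = arccos(p₁·p₂) ≈ 0.977 rad (56.0°).
Interpolate at f = 0.78 with slerp weights a = sin((1−f)δ)/sin δ ≈ 0.257, b = sin(fδ)/sin δ ≈ 0.833.
p = a·p₁ + b·p₂ ≈ (-0.721, 0.487, -0.494); φ = arcsin(p_z) ≈ -29.58°, λ = atan2(p_y, p_x) ≈ 145.97°.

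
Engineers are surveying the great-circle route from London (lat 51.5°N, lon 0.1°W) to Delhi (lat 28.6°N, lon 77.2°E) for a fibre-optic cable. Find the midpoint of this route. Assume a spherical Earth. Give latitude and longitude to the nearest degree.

Convert each endpoint to a unit vector on the sphere (x = cos φ cos λ, y = cos φ sin λ, z = sin φ).
The central angle between the endpoints is δ = arccos(p₁·p₂) ≈ 1.053 rad (60.3°).
Interpolate at f = 1/2 with slerp weights a = sin((1−f)δ)/sin δ ≈ 0.578, b = sin(fδ)/sin δ ≈ 0.578.
p = a·p₁ + b·p₂ ≈ (0.473, 0.495, 0.729); φ = arcsin(p_z) ≈ 46.84°, λ = atan2(p_y, p_x) ≈ 46.30°.

≈ lat 47°N, lon 46°E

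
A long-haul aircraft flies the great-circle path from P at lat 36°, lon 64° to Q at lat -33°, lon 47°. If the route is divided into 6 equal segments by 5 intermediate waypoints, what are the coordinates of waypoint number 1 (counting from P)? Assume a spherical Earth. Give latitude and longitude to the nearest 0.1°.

Write both endpoints as unit vectors p₁, p₂ with components (cos φ cos λ, cos φ sin λ, sin φ).
The central angle between the endpoints is δ = arccos(p₁·p₂) ≈ 1.236 rad (70.8°).
Interpolate at f = 1/6 with slerp weights a = sin((1−f)δ)/sin δ ≈ 0.908, b = sin(fδ)/sin δ ≈ 0.217.
p = a·p₁ + b·p₂ ≈ (0.446, 0.793, 0.416); φ = arcsin(p_z) ≈ 24.56°, λ = atan2(p_y, p_x) ≈ 60.65°.

≈ lat 24.6°, lon 60.7°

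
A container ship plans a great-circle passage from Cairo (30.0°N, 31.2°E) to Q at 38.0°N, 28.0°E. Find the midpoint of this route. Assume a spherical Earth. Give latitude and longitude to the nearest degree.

≈ 34°N, 30°E

Write both endpoints as unit vectors p₁, p₂ with components (cos φ cos λ, cos φ sin λ, sin φ).
The central angle between the endpoints is δ = arccos(p₁·p₂) ≈ 0.147 rad (8.4°).
Interpolate at f = 1/2 with slerp weights a = sin((1−f)δ)/sin δ ≈ 0.501, b = sin(fδ)/sin δ ≈ 0.501.
p = a·p₁ + b·p₂ ≈ (0.720, 0.410, 0.559); φ = arcsin(p_z) ≈ 34.01°, λ = atan2(p_y, p_x) ≈ 29.68°.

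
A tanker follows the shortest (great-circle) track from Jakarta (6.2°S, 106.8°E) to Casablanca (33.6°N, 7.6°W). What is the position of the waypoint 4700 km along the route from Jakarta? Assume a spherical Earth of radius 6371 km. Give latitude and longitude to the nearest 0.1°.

From cos δ = sin φ₁ sin φ₂ + cos φ₁ cos φ₂ cos Δλ, the central angle is δ ≈ 1.984 rad (113.7°). The total great-circle distance is δ·R ≈ 1.984 × 6371 ≈ 12642 km, so the target fraction is f = 4700/12642 ≈ 0.372.
Interpolate at f ≈ 0.372 with slerp weights a = sin((1−f)δ)/sin δ ≈ 1.035, b = sin(fδ)/sin δ ≈ 0.735.
p = a·p₁ + b·p₂ ≈ (0.309, 0.904, 0.295); φ = arcsin(p_z) ≈ 17.14°, λ = atan2(p_y, p_x) ≈ 71.14°.

≈ (17.1°N, 71.1°E)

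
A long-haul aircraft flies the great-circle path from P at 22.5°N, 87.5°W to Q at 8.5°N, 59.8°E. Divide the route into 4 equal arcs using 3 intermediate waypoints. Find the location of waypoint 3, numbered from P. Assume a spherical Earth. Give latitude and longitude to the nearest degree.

Write both endpoints as unit vectors p₁, p₂ with components (cos φ cos λ, cos φ sin λ, sin φ).
The central angle between the endpoints is δ = arccos(p₁·p₂) ≈ 2.364 rad (135.4°).
Interpolate at f = 3/4 with slerp weights a = sin((1−f)δ)/sin δ ≈ 0.794, b = sin(fδ)/sin δ ≈ 1.396.
p = a·p₁ + b·p₂ ≈ (0.726, 0.461, 0.510); φ = arcsin(p_z) ≈ 30.67°, λ = atan2(p_y, p_x) ≈ 32.37°.

≈ 31°N, 32°E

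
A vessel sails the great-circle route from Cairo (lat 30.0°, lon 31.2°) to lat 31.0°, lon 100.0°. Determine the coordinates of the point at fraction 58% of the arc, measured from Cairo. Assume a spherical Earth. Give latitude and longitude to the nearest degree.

≈ lat 35°, lon 71°

From cos δ = sin φ₁ sin φ₂ + cos φ₁ cos φ₂ cos Δλ, the central angle is δ ≈ 1.017 rad (58.3°).
Interpolate at f = 0.58 with slerp weights a = sin((1−f)δ)/sin δ ≈ 0.487, b = sin(fδ)/sin δ ≈ 0.654.
p = a·p₁ + b·p₂ ≈ (0.263, 0.771, 0.580); φ = arcsin(p_z) ≈ 35.48°, λ = atan2(p_y, p_x) ≈ 71.12°.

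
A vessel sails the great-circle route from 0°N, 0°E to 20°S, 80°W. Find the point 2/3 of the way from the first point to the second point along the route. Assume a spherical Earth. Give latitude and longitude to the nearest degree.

From cos δ = sin φ₁ sin φ₂ + cos φ₁ cos φ₂ cos Δλ, the central angle is δ ≈ 1.407 rad (80.6°).
Interpolate at f = 2/3 with slerp weights a = sin((1−f)δ)/sin δ ≈ 0.458, b = sin(fδ)/sin δ ≈ 0.817.
p = a·p₁ + b·p₂ ≈ (0.591, -0.756, -0.280); φ = arcsin(p_z) ≈ -16.23°, λ = atan2(p_y, p_x) ≈ -51.97°.

≈ 16°S, 52°W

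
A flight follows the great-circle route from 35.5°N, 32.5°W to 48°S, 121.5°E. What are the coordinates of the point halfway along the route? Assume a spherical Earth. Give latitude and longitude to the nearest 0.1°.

The haversine formula gives a central angle δ ≈ 2.742 rad (157.1°) between the endpoints.
Interpolate at f = 1/2 with slerp weights a = sin((1−f)δ)/sin δ ≈ 2.518, b = sin(fδ)/sin δ ≈ 2.518.
p = a·p₁ + b·p₂ ≈ (0.849, 0.335, -0.409); φ = arcsin(p_z) ≈ -24.15°, λ = atan2(p_y, p_x) ≈ 21.55°.

≈ 24.1°S, 21.6°E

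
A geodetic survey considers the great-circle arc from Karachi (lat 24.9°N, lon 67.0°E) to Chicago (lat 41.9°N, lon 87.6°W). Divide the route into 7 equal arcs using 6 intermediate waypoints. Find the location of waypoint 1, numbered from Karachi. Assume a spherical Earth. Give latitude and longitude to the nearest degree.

Convert each endpoint to a unit vector on the sphere (x = cos φ cos λ, y = cos φ sin λ, z = sin φ).
The central angle between the endpoints is δ = arccos(p₁·p₂) ≈ 1.906 rad (109.2°).
Interpolate at f = 1/7 with slerp weights a = sin((1−f)δ)/sin δ ≈ 1.057, b = sin(fδ)/sin δ ≈ 0.285.
p = a·p₁ + b·p₂ ≈ (0.383, 0.671, 0.635); φ = arcsin(p_z) ≈ 39.43°, λ = atan2(p_y, p_x) ≈ 60.24°.

≈ lat 39°N, lon 60°E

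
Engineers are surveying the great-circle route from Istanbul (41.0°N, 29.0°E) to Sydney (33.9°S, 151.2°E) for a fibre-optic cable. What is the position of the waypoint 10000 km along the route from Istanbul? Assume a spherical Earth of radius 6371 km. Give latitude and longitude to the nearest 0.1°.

Write both endpoints as unit vectors p₁, p₂ with components (cos φ cos λ, cos φ sin λ, sin φ).
The central angle between the endpoints is δ = arccos(p₁·p₂) ≈ 2.346 rad (134.4°). The total great-circle distance is δ·R ≈ 2.346 × 6371 ≈ 14945 km, so the target fraction is f = 10000/14945 ≈ 0.669.
Interpolate at f ≈ 0.669 with slerp weights a = sin((1−f)δ)/sin δ ≈ 0.981, b = sin(fδ)/sin δ ≈ 1.400.
p = a·p₁ + b·p₂ ≈ (-0.371, 0.918, -0.137); φ = arcsin(p_z) ≈ -7.90°, λ = atan2(p_y, p_x) ≈ 111.98°.

≈ 7.9°S, 112.0°E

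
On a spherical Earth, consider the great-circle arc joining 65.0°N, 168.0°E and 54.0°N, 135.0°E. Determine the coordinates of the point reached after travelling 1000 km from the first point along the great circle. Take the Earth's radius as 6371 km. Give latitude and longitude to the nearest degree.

From cos δ = sin φ₁ sin φ₂ + cos φ₁ cos φ₂ cos Δλ, the central angle is δ ≈ 0.344 rad (19.7°). The total great-circle distance is δ·R ≈ 0.344 × 6371 ≈ 2189 km, so the target fraction is f = 1000/2189 ≈ 0.457.
Interpolate at f ≈ 0.457 with slerp weights a = sin((1−f)δ)/sin δ ≈ 0.551, b = sin(fδ)/sin δ ≈ 0.464.
p = a·p₁ + b·p₂ ≈ (-0.421, 0.241, 0.875); φ = arcsin(p_z) ≈ 61.00°, λ = atan2(p_y, p_x) ≈ 150.16°.

≈ 61°N, 150°E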